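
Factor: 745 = 5^1*149^1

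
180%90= 0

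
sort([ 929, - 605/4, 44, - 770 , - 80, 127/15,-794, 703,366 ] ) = [ - 794, - 770, - 605/4, - 80 , 127/15,44,366,703,929]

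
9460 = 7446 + 2014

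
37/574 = 37/574 = 0.06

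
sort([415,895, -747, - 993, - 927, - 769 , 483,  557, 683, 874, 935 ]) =[-993, - 927, - 769, - 747, 415 , 483,557,683, 874,895, 935 ] 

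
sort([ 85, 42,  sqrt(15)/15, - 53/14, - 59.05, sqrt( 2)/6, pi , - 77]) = [ - 77, - 59.05, - 53/14, sqrt(2)/6,sqrt( 15)/15,pi,42 , 85]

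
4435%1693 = 1049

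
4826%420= 206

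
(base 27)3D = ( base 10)94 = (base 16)5E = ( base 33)2S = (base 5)334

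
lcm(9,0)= 0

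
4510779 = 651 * 6929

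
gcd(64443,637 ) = 1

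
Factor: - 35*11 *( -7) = 2695=5^1*7^2*11^1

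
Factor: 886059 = 3^4*10939^1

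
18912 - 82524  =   - 63612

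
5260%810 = 400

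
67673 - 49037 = 18636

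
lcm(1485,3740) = 100980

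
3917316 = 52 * 75333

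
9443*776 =7327768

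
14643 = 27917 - 13274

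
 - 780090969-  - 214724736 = -565366233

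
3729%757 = 701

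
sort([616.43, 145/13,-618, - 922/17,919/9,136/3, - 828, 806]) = [ - 828, - 618, - 922/17,145/13, 136/3,919/9, 616.43 , 806 ] 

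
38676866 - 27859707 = 10817159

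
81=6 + 75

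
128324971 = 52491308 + 75833663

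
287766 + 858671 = 1146437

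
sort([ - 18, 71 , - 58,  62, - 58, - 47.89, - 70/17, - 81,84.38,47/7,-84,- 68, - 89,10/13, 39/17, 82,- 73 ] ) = [ - 89 ,-84, -81, - 73, - 68, - 58, - 58,-47.89, - 18, - 70/17,  10/13,39/17, 47/7, 62,  71, 82,  84.38]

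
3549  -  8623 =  - 5074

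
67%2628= 67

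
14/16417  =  14/16417 = 0.00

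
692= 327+365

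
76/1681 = 76/1681 = 0.05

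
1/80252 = 1/80252 = 0.00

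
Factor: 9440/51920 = 2^1*11^( - 1) = 2/11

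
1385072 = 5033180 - 3648108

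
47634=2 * 23817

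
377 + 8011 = 8388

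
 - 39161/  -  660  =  59 + 221/660=59.33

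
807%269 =0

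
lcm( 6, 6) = 6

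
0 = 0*25374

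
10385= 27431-17046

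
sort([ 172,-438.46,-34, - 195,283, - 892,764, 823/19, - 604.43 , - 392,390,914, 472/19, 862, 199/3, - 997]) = [ - 997, - 892 , - 604.43, - 438.46,  -  392, - 195, - 34, 472/19,823/19 , 199/3, 172,283,  390,  764,  862  ,  914 ] 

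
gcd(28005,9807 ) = 3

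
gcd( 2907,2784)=3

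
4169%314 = 87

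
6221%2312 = 1597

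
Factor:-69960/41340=-2^1*11^1*13^( - 1 ) = - 22/13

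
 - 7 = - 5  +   - 2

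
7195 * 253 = 1820335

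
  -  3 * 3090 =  - 9270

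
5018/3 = 1672+2/3 = 1672.67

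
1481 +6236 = 7717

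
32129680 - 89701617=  - 57571937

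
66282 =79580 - 13298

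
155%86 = 69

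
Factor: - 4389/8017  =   - 3^1*7^1 * 11^1 *19^1*8017^( - 1)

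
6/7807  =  6/7807= 0.00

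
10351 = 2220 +8131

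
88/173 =88/173 =0.51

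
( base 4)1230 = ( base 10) 108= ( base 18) 60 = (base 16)6C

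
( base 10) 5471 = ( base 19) F2I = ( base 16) 155F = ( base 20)DDB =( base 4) 1111133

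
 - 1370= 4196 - 5566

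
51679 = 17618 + 34061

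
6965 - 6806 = 159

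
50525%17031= 16463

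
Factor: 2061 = 3^2*229^1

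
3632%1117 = 281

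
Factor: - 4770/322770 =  - 3^1*7^( - 1) *29^(- 1 ) = - 3/203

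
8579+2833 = 11412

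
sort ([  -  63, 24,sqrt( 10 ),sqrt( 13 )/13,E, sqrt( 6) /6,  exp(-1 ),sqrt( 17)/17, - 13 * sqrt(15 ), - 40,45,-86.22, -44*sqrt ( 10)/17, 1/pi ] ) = [ - 86.22, -63,-13* sqrt(15 ), - 40,- 44*sqrt( 10)/17,sqrt( 17)/17,sqrt( 13)/13, 1/pi,exp(  -  1), sqrt(6)/6,E,sqrt( 10), 24,45 ] 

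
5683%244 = 71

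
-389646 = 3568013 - 3957659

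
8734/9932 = 4367/4966 = 0.88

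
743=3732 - 2989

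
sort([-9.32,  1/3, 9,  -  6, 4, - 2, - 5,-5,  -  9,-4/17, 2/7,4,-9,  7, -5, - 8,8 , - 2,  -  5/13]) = [ - 9.32, - 9, - 9, - 8 ,-6, - 5, - 5,-5, - 2,- 2,-5/13,-4/17, 2/7, 1/3, 4,4, 7,8,  9 ]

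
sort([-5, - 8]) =[ - 8 ,-5 ]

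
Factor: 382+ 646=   2^2*257^1 = 1028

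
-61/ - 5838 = 61/5838 = 0.01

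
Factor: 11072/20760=8/15 = 2^3*3^( - 1) * 5^( - 1) 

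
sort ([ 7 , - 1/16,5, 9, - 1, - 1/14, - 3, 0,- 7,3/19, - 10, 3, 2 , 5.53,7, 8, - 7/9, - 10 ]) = [ - 10,-10, - 7,- 3, - 1, - 7/9 , - 1/14 , - 1/16,0, 3/19,  2, 3, 5, 5.53,7 , 7,8, 9] 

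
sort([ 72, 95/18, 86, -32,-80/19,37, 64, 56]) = [-32, - 80/19, 95/18, 37, 56,  64, 72,86]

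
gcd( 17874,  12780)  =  18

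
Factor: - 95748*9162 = -877243176 = - 2^3*3^3 *79^1*101^1*509^1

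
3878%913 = 226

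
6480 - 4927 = 1553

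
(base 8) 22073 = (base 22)j3d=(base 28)bn7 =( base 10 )9275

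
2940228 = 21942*134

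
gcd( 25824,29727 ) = 3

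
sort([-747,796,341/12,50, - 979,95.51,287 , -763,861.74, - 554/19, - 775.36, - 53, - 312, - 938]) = [ - 979, - 938, - 775.36, - 763, - 747 , - 312, - 53, - 554/19, 341/12,50,95.51,287,796,861.74] 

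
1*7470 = 7470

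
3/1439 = 3/1439= 0.00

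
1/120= 1/120 = 0.01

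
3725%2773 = 952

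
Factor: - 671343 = - 3^1*223781^1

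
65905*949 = 62543845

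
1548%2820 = 1548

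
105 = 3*35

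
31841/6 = 31841/6 = 5306.83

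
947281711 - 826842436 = 120439275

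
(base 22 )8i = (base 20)9E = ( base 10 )194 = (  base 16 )c2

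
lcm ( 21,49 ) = 147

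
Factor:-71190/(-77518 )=3^2*5^1*7^(-2) = 45/49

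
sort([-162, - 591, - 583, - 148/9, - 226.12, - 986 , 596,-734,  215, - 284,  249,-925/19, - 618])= [ - 986,- 734, - 618,-591, - 583, - 284, - 226.12, - 162,  -  925/19, - 148/9, 215, 249, 596]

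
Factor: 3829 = 7^1*547^1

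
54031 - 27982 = 26049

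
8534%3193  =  2148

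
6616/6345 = 6616/6345=1.04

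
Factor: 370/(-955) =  - 74/191=- 2^1*37^1*191^( - 1)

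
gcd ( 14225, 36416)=569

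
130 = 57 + 73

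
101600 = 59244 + 42356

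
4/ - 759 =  - 4/759 = - 0.01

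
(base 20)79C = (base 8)5660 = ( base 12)1894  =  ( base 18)944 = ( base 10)2992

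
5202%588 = 498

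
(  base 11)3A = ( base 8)53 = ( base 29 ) 1E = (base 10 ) 43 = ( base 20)23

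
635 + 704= 1339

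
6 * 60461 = 362766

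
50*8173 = 408650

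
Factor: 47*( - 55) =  - 5^1 * 11^1*47^1=   -  2585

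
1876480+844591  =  2721071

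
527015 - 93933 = 433082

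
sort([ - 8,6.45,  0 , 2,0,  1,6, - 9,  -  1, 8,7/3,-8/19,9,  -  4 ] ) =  [-9,-8,- 4,-1,-8/19, 0,0, 1,2,7/3, 6,6.45,8,9]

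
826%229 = 139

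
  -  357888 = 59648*( - 6 )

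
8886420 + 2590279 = 11476699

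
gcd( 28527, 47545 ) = 9509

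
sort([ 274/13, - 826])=[ - 826, 274/13]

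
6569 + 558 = 7127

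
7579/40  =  7579/40 = 189.47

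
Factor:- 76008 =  - 2^3*3^1*3167^1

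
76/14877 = 4/783 = 0.01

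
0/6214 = 0 = 0.00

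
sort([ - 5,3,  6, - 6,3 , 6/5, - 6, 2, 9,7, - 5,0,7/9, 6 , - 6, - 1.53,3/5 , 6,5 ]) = [ -6, - 6, - 6, -5, -5 , - 1.53, 0, 3/5 , 7/9, 6/5, 2,3,3,5,6, 6, 6, 7,9]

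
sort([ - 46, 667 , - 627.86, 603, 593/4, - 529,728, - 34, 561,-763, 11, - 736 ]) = [- 763  , - 736, - 627.86, -529, - 46, -34, 11,593/4,561, 603,  667, 728] 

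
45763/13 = 3520 + 3/13 = 3520.23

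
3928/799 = 3928/799 = 4.92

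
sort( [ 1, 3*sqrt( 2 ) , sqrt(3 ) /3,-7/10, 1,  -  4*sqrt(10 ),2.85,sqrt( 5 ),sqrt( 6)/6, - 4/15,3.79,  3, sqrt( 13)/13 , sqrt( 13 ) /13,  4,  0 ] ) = [ - 4 * sqrt (10) ,  -  7/10, - 4/15,0, sqrt( 13 )/13,sqrt( 13)/13,sqrt(6 )/6,  sqrt( 3)/3,1,1, sqrt( 5 ) , 2.85,3, 3.79,4,3 * sqrt(2)]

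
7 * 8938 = 62566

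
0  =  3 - 3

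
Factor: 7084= 2^2*7^1 * 11^1*23^1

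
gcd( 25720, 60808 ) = 8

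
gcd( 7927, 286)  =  1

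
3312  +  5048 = 8360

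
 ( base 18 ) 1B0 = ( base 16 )20A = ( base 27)J9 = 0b1000001010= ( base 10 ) 522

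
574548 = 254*2262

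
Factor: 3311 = 7^1*11^1 * 43^1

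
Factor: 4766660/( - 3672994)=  - 2^1*5^1*13^(-1)*41^1*5813^1*141269^( - 1) = - 2383330/1836497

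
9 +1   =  10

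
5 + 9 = 14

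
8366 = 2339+6027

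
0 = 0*804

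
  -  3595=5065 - 8660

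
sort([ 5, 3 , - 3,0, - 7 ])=[ - 7,-3,0,3,5]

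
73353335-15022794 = 58330541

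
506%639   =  506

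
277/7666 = 277/7666  =  0.04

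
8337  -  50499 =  - 42162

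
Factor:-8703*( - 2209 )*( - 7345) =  - 141207088815 = -3^2*5^1*13^1*47^2 * 113^1*967^1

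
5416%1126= 912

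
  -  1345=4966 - 6311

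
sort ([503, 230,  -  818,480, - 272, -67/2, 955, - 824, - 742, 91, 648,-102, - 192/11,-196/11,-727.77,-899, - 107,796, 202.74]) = [ - 899,-824, - 818, - 742,- 727.77, - 272, - 107, - 102, - 67/2, - 196/11, - 192/11,91, 202.74, 230,480,503, 648,  796, 955]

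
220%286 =220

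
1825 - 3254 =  - 1429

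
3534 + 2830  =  6364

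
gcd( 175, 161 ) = 7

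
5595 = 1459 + 4136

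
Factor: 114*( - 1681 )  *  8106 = - 1553385204 = - 2^2*3^2*7^1*19^1*41^2 * 193^1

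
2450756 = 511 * 4796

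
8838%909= 657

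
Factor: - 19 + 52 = 33 = 3^1*11^1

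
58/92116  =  29/46058 = 0.00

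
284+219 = 503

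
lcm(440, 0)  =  0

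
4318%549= 475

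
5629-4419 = 1210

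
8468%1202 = 54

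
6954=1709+5245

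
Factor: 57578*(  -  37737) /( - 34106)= 3^2  *7^1*599^1*17053^( - 1)*28789^1  =  1086410493/17053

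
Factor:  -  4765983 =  - 3^1*1588661^1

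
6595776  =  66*99936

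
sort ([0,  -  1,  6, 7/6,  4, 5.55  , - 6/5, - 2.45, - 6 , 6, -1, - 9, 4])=[  -  9 , - 6, - 2.45, - 6/5, - 1, - 1, 0, 7/6,4,4, 5.55,6,6] 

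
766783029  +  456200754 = 1222983783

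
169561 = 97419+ 72142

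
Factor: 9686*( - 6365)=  -2^1*5^1*19^1 * 29^1*67^1*167^1=- 61651390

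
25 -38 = -13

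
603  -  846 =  - 243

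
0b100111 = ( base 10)39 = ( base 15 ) 29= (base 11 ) 36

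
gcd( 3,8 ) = 1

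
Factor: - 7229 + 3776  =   - 3453 = -3^1*1151^1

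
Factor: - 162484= - 2^2*7^2*829^1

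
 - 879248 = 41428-920676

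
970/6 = 485/3= 161.67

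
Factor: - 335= -5^1*67^1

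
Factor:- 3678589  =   - 3678589^1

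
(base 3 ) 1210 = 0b110000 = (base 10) 48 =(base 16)30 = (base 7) 66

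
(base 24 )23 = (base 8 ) 63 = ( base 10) 51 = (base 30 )1l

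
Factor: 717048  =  2^3*3^2 * 23^1*433^1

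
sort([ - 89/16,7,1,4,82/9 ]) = [-89/16, 1,4  ,  7 , 82/9]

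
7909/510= 15+259/510 = 15.51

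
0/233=0 = 0.00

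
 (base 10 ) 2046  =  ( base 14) A62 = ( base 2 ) 11111111110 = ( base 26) 30i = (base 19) 5CD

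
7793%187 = 126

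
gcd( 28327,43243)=1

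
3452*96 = 331392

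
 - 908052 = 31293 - 939345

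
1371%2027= 1371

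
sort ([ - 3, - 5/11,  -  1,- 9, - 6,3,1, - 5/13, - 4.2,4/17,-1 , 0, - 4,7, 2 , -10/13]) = [ - 9,-6,- 4.2, - 4, - 3,  -  1, - 1, - 10/13, - 5/11, - 5/13,0 , 4/17, 1,2,3,7]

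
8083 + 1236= 9319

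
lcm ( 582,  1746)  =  1746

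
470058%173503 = 123052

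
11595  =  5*2319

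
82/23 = 82/23 = 3.57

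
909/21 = 43+2/7=43.29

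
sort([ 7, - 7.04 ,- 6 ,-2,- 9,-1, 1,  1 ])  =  [ - 9,-7.04, - 6, - 2, - 1,1,1,  7 ]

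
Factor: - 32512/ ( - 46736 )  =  2^4*23^(- 1) = 16/23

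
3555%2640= 915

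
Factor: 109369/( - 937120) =-2^( - 5 )*5^( - 1)*13^1*47^1*179^1*5857^( - 1)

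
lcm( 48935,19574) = 97870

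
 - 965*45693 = -44093745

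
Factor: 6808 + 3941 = 3^1* 3583^1 = 10749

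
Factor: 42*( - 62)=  - 2^2*3^1*7^1*31^1 = - 2604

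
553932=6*92322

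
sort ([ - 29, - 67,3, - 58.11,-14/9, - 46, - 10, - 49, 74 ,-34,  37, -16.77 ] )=[ - 67,-58.11, - 49 ,-46, - 34, - 29, - 16.77, - 10,-14/9, 3,  37,  74] 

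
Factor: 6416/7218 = 8/9  =  2^3*3^ ( - 2 )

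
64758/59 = 64758/59 = 1097.59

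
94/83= 1+11/83 = 1.13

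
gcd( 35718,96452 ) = 2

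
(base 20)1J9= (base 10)789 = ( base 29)R6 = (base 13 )489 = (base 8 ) 1425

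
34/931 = 34/931 = 0.04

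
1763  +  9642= 11405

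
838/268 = 419/134 = 3.13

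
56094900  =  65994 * 850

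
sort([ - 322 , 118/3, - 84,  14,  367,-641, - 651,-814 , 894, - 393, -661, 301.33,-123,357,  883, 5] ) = [ - 814,-661, - 651,-641,-393,-322,  -  123,- 84, 5, 14,118/3,301.33,357, 367,883, 894]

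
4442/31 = 4442/31 = 143.29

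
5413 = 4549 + 864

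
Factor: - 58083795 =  - 3^2 *5^1*7^1*11^1*16763^1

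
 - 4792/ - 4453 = 1 + 339/4453  =  1.08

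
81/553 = 81/553 = 0.15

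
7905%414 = 39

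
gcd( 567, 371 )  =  7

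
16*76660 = 1226560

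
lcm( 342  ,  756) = 14364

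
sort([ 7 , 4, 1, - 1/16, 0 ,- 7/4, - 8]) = [ - 8,-7/4 ,- 1/16, 0,1,4, 7 ]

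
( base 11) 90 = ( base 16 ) 63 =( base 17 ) 5E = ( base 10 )99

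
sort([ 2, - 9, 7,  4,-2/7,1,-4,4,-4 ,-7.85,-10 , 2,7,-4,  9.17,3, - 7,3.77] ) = [ - 10,-9,-7.85, -7, - 4,  -  4, - 4, - 2/7,1, 2,2, 3,3.77,4,  4,7,7, 9.17]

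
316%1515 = 316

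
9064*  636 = 5764704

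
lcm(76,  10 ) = 380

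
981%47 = 41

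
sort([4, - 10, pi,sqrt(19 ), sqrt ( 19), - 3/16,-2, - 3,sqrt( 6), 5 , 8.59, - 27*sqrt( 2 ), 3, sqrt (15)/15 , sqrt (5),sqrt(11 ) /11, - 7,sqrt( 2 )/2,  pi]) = [ - 27*sqrt( 2 ),-10, - 7, - 3, - 2,-3/16, sqrt( 15) /15,  sqrt( 11)/11, sqrt( 2) /2, sqrt( 5),sqrt(6) , 3, pi, pi, 4 , sqrt( 19), sqrt(19 ), 5, 8.59] 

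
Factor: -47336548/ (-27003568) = 2^(  -  2 )*7^2*47^ (-1) * 149^( - 1)*241^(  -  1) * 241513^1 = 11834137/6750892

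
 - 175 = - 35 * 5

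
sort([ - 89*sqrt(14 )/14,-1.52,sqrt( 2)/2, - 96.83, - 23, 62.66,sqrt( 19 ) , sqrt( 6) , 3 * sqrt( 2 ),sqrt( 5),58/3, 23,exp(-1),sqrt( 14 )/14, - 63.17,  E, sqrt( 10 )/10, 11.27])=[ - 96.83, - 63.17, - 89 * sqrt ( 14 )/14 , - 23,-1.52,sqrt( 14)/14,sqrt( 10)/10,exp( - 1), sqrt( 2)/2,sqrt( 5 ), sqrt( 6 ),E , 3*sqrt( 2),sqrt( 19),11.27,58/3, 23, 62.66]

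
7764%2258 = 990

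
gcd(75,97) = 1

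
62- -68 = 130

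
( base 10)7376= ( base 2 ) 1110011010000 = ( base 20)i8g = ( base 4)1303100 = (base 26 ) ani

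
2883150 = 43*67050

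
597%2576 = 597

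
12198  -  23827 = -11629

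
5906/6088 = 2953/3044 = 0.97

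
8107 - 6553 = 1554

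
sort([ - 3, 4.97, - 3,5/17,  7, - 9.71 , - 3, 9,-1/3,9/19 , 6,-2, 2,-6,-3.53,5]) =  [  -  9.71,-6,- 3.53, - 3, - 3,-3, -2, - 1/3, 5/17,9/19,2,4.97,5,6 , 7,9 ] 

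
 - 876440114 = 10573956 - 887014070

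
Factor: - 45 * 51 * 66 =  - 2^1*3^4* 5^1 * 11^1 * 17^1 = - 151470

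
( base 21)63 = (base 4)2001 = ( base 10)129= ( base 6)333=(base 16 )81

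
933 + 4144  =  5077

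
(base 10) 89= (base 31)2R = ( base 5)324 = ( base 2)1011001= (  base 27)38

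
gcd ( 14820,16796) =988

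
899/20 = 899/20 =44.95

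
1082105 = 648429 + 433676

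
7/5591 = 7/5591=0.00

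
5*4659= 23295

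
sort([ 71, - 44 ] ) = [ - 44,71]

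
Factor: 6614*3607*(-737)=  - 17582386426 = - 2^1*11^1* 67^1*3307^1*3607^1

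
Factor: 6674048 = 2^7 *23^1 * 2267^1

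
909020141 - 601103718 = 307916423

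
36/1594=18/797 = 0.02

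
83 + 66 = 149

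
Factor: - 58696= - 2^3*11^1 * 23^1 *29^1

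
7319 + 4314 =11633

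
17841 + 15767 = 33608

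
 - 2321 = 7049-9370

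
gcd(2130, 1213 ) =1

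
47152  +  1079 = 48231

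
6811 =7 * 973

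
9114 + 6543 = 15657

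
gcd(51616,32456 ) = 8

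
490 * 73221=35878290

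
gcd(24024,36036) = 12012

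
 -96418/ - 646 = 149 + 82/323=149.25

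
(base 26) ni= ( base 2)1001101000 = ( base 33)im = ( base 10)616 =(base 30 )KG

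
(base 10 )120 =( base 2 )1111000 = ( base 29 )44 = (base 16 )78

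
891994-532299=359695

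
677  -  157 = 520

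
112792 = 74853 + 37939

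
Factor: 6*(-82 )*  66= - 32472 = - 2^3*3^2*11^1* 41^1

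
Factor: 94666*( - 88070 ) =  - 2^2 * 5^1*11^1 * 13^1*331^1*8807^1 = -8337234620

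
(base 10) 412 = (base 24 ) h4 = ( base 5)3122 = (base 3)120021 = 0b110011100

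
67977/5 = 67977/5 = 13595.40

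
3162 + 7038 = 10200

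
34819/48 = 725 + 19/48 = 725.40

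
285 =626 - 341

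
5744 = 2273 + 3471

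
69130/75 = 13826/15  =  921.73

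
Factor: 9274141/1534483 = 1534483^( - 1 ) * 9274141^1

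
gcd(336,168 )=168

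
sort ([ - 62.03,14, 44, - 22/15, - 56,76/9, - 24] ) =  [ - 62.03, - 56, - 24, - 22/15, 76/9, 14 , 44 ]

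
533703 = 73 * 7311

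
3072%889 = 405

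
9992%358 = 326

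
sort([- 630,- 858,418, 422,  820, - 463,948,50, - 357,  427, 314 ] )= [ - 858,-630, - 463, - 357,50,314, 418 , 422, 427, 820,948 ] 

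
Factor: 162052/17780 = 5^(  -  1)*7^( - 1)*11^1*29^1 = 319/35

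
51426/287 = 179 + 53/287 = 179.18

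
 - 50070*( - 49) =2453430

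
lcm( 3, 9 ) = 9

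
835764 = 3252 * 257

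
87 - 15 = 72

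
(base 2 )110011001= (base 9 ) 504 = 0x199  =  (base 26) FJ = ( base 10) 409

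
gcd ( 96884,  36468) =4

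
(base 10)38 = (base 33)15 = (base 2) 100110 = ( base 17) 24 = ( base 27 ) 1b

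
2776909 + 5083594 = 7860503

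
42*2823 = 118566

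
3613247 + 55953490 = 59566737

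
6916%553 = 280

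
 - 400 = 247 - 647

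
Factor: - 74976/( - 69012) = 2^3*3^( - 4 ) *11^1 = 88/81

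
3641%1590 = 461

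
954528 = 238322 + 716206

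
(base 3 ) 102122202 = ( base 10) 8498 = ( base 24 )ei2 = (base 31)8Q4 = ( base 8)20462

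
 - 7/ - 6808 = 7/6808=   0.00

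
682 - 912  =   - 230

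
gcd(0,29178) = 29178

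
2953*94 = 277582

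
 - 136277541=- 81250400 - 55027141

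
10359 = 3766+6593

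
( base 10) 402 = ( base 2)110010010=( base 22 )I6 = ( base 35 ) BH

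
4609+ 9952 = 14561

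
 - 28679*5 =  -143395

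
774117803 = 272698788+501419015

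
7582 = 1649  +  5933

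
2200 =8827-6627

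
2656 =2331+325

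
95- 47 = 48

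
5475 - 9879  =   - 4404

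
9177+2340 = 11517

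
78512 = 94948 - 16436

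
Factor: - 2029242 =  - 2^1 * 3^1*338207^1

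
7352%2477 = 2398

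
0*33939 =0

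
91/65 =1 + 2/5 = 1.40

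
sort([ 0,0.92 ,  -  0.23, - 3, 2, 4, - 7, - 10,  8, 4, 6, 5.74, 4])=[ - 10,-7, - 3, -0.23,0,0.92, 2, 4,4, 4  ,  5.74, 6,8 ] 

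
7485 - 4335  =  3150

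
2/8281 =2/8281= 0.00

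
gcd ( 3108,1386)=42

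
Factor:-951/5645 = - 3^1*5^ ( - 1)*317^1*1129^( - 1)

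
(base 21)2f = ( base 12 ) 49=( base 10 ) 57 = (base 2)111001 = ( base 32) 1p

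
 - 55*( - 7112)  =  391160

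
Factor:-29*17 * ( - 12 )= 5916 = 2^2*3^1*17^1*29^1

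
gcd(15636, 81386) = 2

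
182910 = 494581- 311671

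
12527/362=34 +219/362 =34.60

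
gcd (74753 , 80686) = 1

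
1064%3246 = 1064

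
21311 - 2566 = 18745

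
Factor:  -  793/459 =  - 3^(-3)*13^1* 17^( -1) * 61^1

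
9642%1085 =962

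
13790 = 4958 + 8832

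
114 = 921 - 807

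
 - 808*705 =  - 569640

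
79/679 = 79/679= 0.12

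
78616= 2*39308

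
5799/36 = 1933/12 =161.08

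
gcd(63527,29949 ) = 1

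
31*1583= 49073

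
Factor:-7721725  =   - 5^2*11^1*43^1*653^1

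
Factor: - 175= - 5^2 * 7^1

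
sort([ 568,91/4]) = [91/4,568]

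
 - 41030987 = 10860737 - 51891724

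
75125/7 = 75125/7 = 10732.14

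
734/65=734/65 = 11.29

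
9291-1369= 7922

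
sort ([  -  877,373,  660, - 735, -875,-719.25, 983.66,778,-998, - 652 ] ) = [-998, - 877, - 875, - 735, -719.25,-652 , 373,660,  778,983.66]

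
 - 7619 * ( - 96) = 731424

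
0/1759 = 0  =  0.00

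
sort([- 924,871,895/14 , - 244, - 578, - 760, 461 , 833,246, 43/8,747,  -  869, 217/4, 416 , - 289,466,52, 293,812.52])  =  [ - 924, - 869 , - 760, - 578, - 289, - 244,43/8,52,217/4 , 895/14,246, 293,416,461,466, 747,812.52,833,871]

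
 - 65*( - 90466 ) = 5880290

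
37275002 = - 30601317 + 67876319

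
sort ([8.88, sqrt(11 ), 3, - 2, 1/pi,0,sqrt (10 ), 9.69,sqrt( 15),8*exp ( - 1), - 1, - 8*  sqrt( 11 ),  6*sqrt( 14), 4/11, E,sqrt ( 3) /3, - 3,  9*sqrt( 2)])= [- 8*sqrt(11 ),-3,-2 ,-1,0,1/pi,4/11,sqrt (3 ) /3, E,8*exp ( - 1),3,sqrt(10 ),sqrt( 11),sqrt (15),  8.88, 9.69,9*sqrt( 2 ),6*sqrt(14 ) ]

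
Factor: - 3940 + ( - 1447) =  -5387 = - 5387^1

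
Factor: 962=2^1  *  13^1* 37^1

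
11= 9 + 2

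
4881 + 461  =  5342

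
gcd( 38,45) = 1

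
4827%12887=4827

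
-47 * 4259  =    -  200173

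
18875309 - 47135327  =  -28260018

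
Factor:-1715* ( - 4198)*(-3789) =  - 2^1*3^2*5^1 * 7^3*421^1*2099^1= -27279170730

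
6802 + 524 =7326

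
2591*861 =2230851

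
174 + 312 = 486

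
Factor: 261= 3^2*29^1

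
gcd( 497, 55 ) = 1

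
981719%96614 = 15579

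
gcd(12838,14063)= 49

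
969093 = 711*1363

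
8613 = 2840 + 5773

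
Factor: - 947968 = -2^8*7^1*23^2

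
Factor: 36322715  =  5^1 * 11^1*13^1*37^1*1373^1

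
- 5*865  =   - 4325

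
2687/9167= 2687/9167  =  0.29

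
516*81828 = 42223248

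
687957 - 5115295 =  - 4427338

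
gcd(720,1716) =12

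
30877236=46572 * 663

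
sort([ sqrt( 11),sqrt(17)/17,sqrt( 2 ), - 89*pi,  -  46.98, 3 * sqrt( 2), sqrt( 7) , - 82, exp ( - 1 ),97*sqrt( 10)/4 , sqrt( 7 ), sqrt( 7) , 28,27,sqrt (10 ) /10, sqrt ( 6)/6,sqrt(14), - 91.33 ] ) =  [ - 89 * pi, -91.33,-82, - 46.98,  sqrt( 17) /17, sqrt( 10) /10,exp( - 1 ), sqrt( 6) /6,  sqrt( 2), sqrt( 7), sqrt( 7 ), sqrt( 7), sqrt( 11 ) , sqrt( 14),3 * sqrt( 2),27, 28, 97*sqrt(10)/4]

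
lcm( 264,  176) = 528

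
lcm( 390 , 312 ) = 1560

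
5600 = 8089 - 2489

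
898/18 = 449/9=49.89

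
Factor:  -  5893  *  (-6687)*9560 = 376726053960=2^3 * 3^2 *5^1 * 71^1*83^1*239^1 *743^1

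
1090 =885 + 205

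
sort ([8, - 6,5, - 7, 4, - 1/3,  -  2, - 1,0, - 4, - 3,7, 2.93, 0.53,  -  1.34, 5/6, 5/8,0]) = [ - 7 , - 6, -4, - 3 ,-2,-1.34,-1, -1/3,0,0,0.53,5/8,5/6, 2.93,4, 5, 7,8]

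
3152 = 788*4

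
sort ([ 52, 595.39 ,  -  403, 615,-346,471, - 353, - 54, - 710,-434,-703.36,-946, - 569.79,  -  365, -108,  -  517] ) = [ -946, - 710,  -  703.36,-569.79, - 517,  -  434, - 403, -365, - 353, -346, - 108, - 54, 52,  471,595.39, 615] 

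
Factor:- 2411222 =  - 2^1*11^1*127^1*863^1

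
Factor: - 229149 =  - 3^5*23^1*41^1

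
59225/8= 7403  +  1/8 = 7403.12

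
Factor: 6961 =6961^1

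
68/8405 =68/8405 = 0.01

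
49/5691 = 7/813=0.01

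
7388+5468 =12856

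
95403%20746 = 12419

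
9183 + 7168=16351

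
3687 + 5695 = 9382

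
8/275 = 8/275  =  0.03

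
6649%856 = 657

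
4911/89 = 55  +  16/89 = 55.18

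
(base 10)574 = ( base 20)18e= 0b1000111110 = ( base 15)284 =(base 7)1450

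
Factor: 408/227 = 2^3* 3^1 * 17^1 * 227^( - 1 ) 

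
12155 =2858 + 9297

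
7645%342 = 121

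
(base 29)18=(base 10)37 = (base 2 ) 100101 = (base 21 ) 1G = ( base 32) 15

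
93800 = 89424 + 4376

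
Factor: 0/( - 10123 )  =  0^1= 0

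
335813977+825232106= 1161046083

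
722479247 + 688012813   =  1410492060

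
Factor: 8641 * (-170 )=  -1468970 = - 2^1*5^1*17^1*8641^1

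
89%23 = 20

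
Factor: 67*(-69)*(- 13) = 3^1*13^1 * 23^1*67^1  =  60099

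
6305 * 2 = 12610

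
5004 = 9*556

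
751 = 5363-4612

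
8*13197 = 105576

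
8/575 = 8/575 = 0.01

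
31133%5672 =2773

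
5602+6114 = 11716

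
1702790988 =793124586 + 909666402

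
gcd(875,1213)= 1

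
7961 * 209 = 1663849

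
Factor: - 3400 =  - 2^3*5^2 * 17^1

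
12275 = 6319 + 5956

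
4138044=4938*838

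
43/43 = 1 =1.00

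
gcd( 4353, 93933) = 3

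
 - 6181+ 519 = -5662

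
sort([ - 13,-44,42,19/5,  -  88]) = [ - 88, - 44, - 13, 19/5,  42 ]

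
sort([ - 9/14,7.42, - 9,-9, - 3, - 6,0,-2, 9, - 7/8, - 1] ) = [ - 9,-9, - 6, - 3,-2,-1,-7/8,-9/14,0, 7.42,  9 ]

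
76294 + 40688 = 116982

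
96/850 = 48/425 = 0.11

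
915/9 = 101 + 2/3 = 101.67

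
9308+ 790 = 10098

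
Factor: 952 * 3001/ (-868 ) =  - 2^1*17^1* 31^(-1 )*3001^1 = - 102034/31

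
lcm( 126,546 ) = 1638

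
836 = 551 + 285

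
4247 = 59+4188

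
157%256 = 157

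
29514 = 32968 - 3454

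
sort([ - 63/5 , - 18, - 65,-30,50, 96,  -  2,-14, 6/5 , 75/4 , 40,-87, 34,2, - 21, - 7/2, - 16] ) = [ - 87,-65, - 30, - 21, - 18, - 16, - 14, - 63/5,- 7/2, - 2, 6/5,2, 75/4,34,40, 50, 96] 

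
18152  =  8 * 2269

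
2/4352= 1/2176 = 0.00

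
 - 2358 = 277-2635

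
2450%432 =290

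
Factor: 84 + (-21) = 3^2*7^1 = 63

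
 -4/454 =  - 2/227=-0.01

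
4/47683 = 4/47683 = 0.00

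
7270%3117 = 1036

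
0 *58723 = 0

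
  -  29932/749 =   -  40  +  4/107 = - 39.96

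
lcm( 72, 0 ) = 0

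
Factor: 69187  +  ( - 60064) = 9123 = 3^1*3041^1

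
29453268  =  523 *56316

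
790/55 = 14 + 4/11 = 14.36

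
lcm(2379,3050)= 118950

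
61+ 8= 69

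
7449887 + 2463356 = 9913243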